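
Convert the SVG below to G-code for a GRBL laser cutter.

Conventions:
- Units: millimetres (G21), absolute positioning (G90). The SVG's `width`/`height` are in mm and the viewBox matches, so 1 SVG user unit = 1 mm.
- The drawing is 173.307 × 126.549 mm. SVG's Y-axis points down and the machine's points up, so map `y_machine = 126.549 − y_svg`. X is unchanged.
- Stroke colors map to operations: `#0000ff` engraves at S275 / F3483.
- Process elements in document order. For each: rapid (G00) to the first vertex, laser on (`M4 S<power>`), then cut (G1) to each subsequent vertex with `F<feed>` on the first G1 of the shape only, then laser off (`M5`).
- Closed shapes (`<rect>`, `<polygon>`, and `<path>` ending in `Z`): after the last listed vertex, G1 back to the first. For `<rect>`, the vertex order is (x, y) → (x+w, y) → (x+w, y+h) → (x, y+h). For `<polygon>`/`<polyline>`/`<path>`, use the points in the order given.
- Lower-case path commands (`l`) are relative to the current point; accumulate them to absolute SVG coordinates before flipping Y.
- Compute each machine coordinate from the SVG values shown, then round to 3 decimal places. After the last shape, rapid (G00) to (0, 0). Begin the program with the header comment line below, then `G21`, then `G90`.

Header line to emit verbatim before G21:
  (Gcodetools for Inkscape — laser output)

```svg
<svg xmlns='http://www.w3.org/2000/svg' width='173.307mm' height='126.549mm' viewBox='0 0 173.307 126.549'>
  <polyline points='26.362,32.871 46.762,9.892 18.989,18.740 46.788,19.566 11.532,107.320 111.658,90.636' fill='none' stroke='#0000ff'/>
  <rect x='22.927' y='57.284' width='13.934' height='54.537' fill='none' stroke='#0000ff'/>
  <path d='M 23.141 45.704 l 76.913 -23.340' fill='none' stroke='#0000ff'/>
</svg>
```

viewBox `0 0 173.307 126.549` with mm width/height → 1 unit = 1 mm. Flip: y_m = 126.549 − y_svg.

**Shape 1** — `<polyline>` open polyline, stroke `#0000ff` → engrave (S275, F3483). Machine vertices: (26.362,93.678) → (46.762,116.657) → (18.989,107.809) → (46.788,106.983) → (11.532,19.229) → (111.658,35.913). Open path.

**Shape 2** — `<rect>` rectangle, stroke `#0000ff` → engrave (S275, F3483). Machine vertices: (22.927,69.265) → (36.861,69.265) → (36.861,14.728) → (22.927,14.728) → (22.927,69.265). Closed: final G1 returns to the first vertex.

**Shape 3** — `<path>` line segment, stroke `#0000ff` → engrave (S275, F3483). Machine vertices: (23.141,80.845) → (100.054,104.185). Open path.

(Gcodetools for Inkscape — laser output)
G21
G90
G00 X26.362 Y93.678
M4 S275
G1 X46.762 Y116.657 F3483
G1 X18.989 Y107.809
G1 X46.788 Y106.983
G1 X11.532 Y19.229
G1 X111.658 Y35.913
M5
G00 X22.927 Y69.265
M4 S275
G1 X36.861 Y69.265 F3483
G1 X36.861 Y14.728
G1 X22.927 Y14.728
G1 X22.927 Y69.265
M5
G00 X23.141 Y80.845
M4 S275
G1 X100.054 Y104.185 F3483
M5
G00 X0.000 Y0.000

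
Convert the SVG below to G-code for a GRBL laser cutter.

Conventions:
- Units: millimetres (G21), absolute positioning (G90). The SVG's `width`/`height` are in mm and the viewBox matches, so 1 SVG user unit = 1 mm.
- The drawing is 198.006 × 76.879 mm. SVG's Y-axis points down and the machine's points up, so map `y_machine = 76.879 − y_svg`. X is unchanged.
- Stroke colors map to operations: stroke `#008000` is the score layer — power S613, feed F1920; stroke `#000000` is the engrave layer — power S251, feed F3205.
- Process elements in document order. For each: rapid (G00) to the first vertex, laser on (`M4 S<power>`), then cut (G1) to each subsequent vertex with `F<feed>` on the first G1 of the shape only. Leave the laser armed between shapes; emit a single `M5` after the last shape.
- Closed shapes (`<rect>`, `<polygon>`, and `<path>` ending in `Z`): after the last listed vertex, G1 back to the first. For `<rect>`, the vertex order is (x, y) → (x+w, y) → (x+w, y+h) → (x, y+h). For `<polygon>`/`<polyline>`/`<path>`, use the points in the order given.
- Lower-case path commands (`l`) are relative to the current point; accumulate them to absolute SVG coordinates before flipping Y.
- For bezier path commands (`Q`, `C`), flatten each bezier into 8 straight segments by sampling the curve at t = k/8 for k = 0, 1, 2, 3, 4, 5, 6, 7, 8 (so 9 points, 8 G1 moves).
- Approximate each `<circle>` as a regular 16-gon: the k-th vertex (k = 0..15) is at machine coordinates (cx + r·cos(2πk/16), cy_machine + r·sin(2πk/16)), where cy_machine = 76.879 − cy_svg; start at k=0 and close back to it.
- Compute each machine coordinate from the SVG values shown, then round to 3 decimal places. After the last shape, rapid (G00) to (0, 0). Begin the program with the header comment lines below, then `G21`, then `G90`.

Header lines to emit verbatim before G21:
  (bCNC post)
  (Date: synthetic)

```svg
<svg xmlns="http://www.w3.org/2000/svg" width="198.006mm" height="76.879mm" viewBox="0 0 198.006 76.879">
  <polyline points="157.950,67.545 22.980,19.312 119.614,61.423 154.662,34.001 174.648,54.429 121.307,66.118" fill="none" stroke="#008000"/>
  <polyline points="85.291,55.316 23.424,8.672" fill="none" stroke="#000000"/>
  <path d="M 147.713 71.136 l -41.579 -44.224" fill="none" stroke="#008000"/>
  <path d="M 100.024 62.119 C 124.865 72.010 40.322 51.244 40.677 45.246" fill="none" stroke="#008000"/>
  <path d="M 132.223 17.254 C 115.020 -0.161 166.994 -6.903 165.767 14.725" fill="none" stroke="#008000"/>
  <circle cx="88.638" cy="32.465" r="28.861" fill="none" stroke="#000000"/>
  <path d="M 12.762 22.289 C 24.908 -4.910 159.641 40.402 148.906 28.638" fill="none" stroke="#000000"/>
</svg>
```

(bCNC post)
(Date: synthetic)
G21
G90
G00 X157.950 Y9.334
M4 S613
G1 X22.980 Y57.567 F1920
G1 X119.614 Y15.456
G1 X154.662 Y42.878
G1 X174.648 Y22.450
G1 X121.307 Y10.761
G00 X85.291 Y21.563
M4 S251
G1 X23.424 Y68.207 F3205
G00 X147.713 Y5.743
M4 S613
G1 X106.134 Y49.967 F1920
G00 X100.024 Y14.760
M4 S613
G1 X104.591 Y12.399 F1920
G1 X101.181 Y12.380
G1 X92.069 Y14.171
G1 X79.533 Y17.238
G1 X65.849 Y21.050
G1 X53.293 Y25.075
G1 X44.144 Y28.780
G1 X40.677 Y31.633
G00 X132.223 Y59.625
M4 S613
G1 X128.776 Y65.621 F1920
G1 X130.379 Y70.409
G1 X135.600 Y73.781
G1 X143.004 Y75.531
G1 X151.157 Y75.450
G1 X158.624 Y73.332
G1 X163.972 Y68.969
G1 X165.767 Y62.154
G00 X117.499 Y44.414
M4 S251
G1 X115.302 Y55.459 F3205
G1 X109.046 Y64.822
G1 X99.683 Y71.078
G1 X88.638 Y73.275
G1 X77.593 Y71.078
G1 X68.230 Y64.822
G1 X61.974 Y55.459
G1 X59.777 Y44.414
G1 X61.974 Y33.369
G1 X68.230 Y24.006
G1 X77.593 Y17.750
G1 X88.638 Y15.553
G1 X99.683 Y17.750
G1 X109.046 Y24.006
G1 X115.302 Y33.369
G1 X117.499 Y44.414
G00 X12.762 Y54.590
M4 S251
G1 X22.539 Y61.644 F3205
G1 X40.668 Y63.418
G1 X64.007 Y61.432
G1 X89.414 Y57.204
G1 X113.749 Y52.252
G1 X133.870 Y48.095
G1 X146.636 Y46.252
G1 X148.906 Y48.241
M5
G00 X0.000 Y0.000

viewBox `0 0 198.006 76.879` with mm width/height → 1 unit = 1 mm. Flip: y_m = 76.879 − y_svg.

**Shape 1** — `<polyline>` open polyline, stroke `#008000` → score (S613, F1920). Machine vertices: (157.950,9.334) → (22.980,57.567) → (119.614,15.456) → (154.662,42.878) → (174.648,22.450) → (121.307,10.761). Open path.

**Shape 2** — `<polyline>` line segment, stroke `#000000` → engrave (S251, F3205). Machine vertices: (85.291,21.563) → (23.424,68.207). Open path.

**Shape 3** — `<path>` line segment, stroke `#008000` → score (S613, F1920). Machine vertices: (147.713,5.743) → (106.134,49.967). Open path.

**Shape 4** — `<path>` cubic bezier, stroke `#008000` → score (S613, F1920). Control points (SVG): P0=(100.024,62.119), P1=(124.865,72.010), P2=(40.322,51.244), P3=(40.677,45.246); sampled at t=k/8. Machine vertices: (100.024,14.760) → (104.591,12.399) → (101.181,12.380) → (92.069,14.171) → (79.533,17.238) → (65.849,21.050) → (53.293,25.075) → (44.144,28.780) → (40.677,31.633). Open path.

**Shape 5** — `<path>` cubic bezier, stroke `#008000` → score (S613, F1920). Control points (SVG): P0=(132.223,17.254), P1=(115.020,-0.161), P2=(166.994,-6.903), P3=(165.767,14.725); sampled at t=k/8. Machine vertices: (132.223,59.625) → (128.776,65.621) → (130.379,70.409) → (135.600,73.781) → (143.004,75.531) → (151.157,75.450) → (158.624,73.332) → (163.972,68.969) → (165.767,62.154). Open path.

**Shape 6** — `<circle>` circle, stroke `#000000` → engrave (S251, F3205). Machine vertices: (117.499,44.414) → (115.302,55.459) → (109.046,64.822) → (99.683,71.078) → (88.638,73.275) → (77.593,71.078) → (68.230,64.822) → (61.974,55.459) → (59.777,44.414) → (61.974,33.369) → (68.230,24.006) → (77.593,17.750) → (88.638,15.553) → (99.683,17.750) → (109.046,24.006) → (115.302,33.369) → (117.499,44.414). Closed: final G1 returns to the first vertex.

**Shape 7** — `<path>` cubic bezier, stroke `#000000` → engrave (S251, F3205). Control points (SVG): P0=(12.762,22.289), P1=(24.908,-4.910), P2=(159.641,40.402), P3=(148.906,28.638); sampled at t=k/8. Machine vertices: (12.762,54.590) → (22.539,61.644) → (40.668,63.418) → (64.007,61.432) → (89.414,57.204) → (113.749,52.252) → (133.870,48.095) → (146.636,46.252) → (148.906,48.241). Open path.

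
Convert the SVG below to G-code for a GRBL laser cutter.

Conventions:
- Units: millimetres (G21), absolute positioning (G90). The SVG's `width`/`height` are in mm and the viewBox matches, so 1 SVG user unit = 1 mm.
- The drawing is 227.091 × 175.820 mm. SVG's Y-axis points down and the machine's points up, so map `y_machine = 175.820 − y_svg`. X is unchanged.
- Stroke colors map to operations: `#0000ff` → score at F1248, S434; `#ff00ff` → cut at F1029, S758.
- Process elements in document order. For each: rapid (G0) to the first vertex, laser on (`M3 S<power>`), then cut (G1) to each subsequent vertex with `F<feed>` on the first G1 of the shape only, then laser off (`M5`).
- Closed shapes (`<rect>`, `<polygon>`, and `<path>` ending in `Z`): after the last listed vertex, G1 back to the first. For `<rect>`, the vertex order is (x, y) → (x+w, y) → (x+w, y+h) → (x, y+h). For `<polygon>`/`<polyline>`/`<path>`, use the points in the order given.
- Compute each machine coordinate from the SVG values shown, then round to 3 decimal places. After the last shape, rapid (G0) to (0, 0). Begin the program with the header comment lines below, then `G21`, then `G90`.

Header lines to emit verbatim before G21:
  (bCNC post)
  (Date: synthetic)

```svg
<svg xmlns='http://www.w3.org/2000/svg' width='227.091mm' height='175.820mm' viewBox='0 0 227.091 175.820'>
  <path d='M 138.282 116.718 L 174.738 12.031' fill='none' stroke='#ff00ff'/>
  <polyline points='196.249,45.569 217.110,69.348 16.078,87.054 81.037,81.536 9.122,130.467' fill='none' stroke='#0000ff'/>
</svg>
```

(bCNC post)
(Date: synthetic)
G21
G90
G0 X138.282 Y59.102
M3 S758
G1 X174.738 Y163.789 F1029
M5
G0 X196.249 Y130.251
M3 S434
G1 X217.110 Y106.472 F1248
G1 X16.078 Y88.766
G1 X81.037 Y94.284
G1 X9.122 Y45.353
M5
G0 X0.000 Y0.000

viewBox `0 0 227.091 175.820` with mm width/height → 1 unit = 1 mm. Flip: y_m = 175.820 − y_svg.

**Shape 1** — `<path>` line segment, stroke `#ff00ff` → cut (S758, F1029). Machine vertices: (138.282,59.102) → (174.738,163.789). Open path.

**Shape 2** — `<polyline>` open polyline, stroke `#0000ff` → score (S434, F1248). Machine vertices: (196.249,130.251) → (217.110,106.472) → (16.078,88.766) → (81.037,94.284) → (9.122,45.353). Open path.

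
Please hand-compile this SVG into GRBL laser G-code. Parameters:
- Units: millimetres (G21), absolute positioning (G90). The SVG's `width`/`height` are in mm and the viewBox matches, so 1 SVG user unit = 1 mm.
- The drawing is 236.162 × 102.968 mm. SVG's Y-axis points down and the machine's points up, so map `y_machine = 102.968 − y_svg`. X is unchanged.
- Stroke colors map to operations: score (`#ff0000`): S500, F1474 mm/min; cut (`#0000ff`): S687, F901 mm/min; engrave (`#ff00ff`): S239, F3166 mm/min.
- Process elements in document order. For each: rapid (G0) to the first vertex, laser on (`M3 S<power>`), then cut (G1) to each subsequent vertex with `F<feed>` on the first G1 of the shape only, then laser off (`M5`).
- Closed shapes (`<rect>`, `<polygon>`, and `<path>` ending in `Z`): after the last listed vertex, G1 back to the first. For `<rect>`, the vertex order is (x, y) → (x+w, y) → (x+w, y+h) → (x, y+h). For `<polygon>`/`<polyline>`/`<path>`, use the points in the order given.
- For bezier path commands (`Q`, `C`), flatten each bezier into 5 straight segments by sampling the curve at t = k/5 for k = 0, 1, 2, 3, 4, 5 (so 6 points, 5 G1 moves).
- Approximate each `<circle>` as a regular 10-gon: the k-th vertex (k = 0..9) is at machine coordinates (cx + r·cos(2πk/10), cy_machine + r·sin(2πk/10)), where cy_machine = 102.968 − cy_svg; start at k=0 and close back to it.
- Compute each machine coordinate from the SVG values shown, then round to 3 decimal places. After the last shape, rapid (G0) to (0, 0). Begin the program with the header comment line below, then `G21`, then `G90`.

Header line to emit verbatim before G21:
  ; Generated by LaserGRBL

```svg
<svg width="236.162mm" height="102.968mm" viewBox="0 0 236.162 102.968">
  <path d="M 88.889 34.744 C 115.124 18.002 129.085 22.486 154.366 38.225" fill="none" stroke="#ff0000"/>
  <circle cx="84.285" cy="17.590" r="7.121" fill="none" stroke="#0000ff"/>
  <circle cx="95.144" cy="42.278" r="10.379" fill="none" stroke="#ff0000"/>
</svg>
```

viewBox `0 0 236.162 102.968` with mm width/height → 1 unit = 1 mm. Flip: y_m = 102.968 − y_svg.

**Shape 1** — `<path>` cubic bezier, stroke `#ff0000` → score (S500, F1474). Control points (SVG): P0=(88.889,34.744), P1=(115.124,18.002), P2=(129.085,22.486), P3=(154.366,38.225); sampled at t=k/5. Machine vertices: (88.889,68.224) → (103.346,75.802) → (115.989,78.764) → (127.952,77.589) → (140.367,72.756) → (154.366,64.743). Open path.

**Shape 2** — `<circle>` circle, stroke `#0000ff` → cut (S687, F901). Machine vertices: (91.406,85.378) → (90.046,89.564) → (86.486,92.150) → (82.084,92.150) → (78.524,89.564) → (77.164,85.378) → (78.524,81.192) → (82.084,78.606) → (86.486,78.606) → (90.046,81.192) → (91.406,85.378). Closed: final G1 returns to the first vertex.

**Shape 3** — `<circle>` circle, stroke `#ff0000` → score (S500, F1474). Machine vertices: (105.523,60.690) → (103.541,66.791) → (98.351,70.561) → (91.937,70.561) → (86.747,66.791) → (84.765,60.690) → (86.747,54.589) → (91.937,50.819) → (98.351,50.819) → (103.541,54.589) → (105.523,60.690). Closed: final G1 returns to the first vertex.

; Generated by LaserGRBL
G21
G90
G0 X88.889 Y68.224
M3 S500
G1 X103.346 Y75.802 F1474
G1 X115.989 Y78.764
G1 X127.952 Y77.589
G1 X140.367 Y72.756
G1 X154.366 Y64.743
M5
G0 X91.406 Y85.378
M3 S687
G1 X90.046 Y89.564 F901
G1 X86.486 Y92.150
G1 X82.084 Y92.150
G1 X78.524 Y89.564
G1 X77.164 Y85.378
G1 X78.524 Y81.192
G1 X82.084 Y78.606
G1 X86.486 Y78.606
G1 X90.046 Y81.192
G1 X91.406 Y85.378
M5
G0 X105.523 Y60.690
M3 S500
G1 X103.541 Y66.791 F1474
G1 X98.351 Y70.561
G1 X91.937 Y70.561
G1 X86.747 Y66.791
G1 X84.765 Y60.690
G1 X86.747 Y54.589
G1 X91.937 Y50.819
G1 X98.351 Y50.819
G1 X103.541 Y54.589
G1 X105.523 Y60.690
M5
G0 X0.000 Y0.000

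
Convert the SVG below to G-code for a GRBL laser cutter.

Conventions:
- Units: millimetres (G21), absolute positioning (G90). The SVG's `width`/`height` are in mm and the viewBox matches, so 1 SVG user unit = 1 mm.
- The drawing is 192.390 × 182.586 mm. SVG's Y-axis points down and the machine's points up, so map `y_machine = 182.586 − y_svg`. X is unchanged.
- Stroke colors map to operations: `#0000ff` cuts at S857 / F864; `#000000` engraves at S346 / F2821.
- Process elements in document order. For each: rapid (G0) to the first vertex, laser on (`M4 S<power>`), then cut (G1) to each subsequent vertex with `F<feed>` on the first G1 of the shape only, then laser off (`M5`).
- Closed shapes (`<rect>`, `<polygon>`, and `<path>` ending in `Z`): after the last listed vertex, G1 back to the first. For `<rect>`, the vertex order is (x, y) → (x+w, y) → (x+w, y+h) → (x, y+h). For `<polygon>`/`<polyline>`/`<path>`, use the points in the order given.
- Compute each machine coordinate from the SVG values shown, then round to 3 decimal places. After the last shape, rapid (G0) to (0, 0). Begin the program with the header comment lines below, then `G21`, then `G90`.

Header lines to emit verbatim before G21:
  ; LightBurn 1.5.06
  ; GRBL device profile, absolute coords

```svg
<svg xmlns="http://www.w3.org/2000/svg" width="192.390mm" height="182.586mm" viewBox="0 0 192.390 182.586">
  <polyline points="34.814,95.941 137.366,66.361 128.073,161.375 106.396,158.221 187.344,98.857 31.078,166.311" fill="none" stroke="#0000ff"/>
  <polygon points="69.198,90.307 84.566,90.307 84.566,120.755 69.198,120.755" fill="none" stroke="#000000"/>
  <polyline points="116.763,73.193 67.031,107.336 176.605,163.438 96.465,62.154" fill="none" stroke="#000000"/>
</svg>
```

1 u = 1 mm; y_m = 182.586 − y.

[1] `<polyline>` open polyline, #0000ff→cut S857 F864: (34.814,86.645) → (137.366,116.225) → (128.073,21.211) → (106.396,24.365) → (187.344,83.729) → (31.078,16.275)

[2] `<polygon>` rectangle, #000000→engrave S346 F2821: (69.198,92.279) → (84.566,92.279) → (84.566,61.831) → (69.198,61.831) → (69.198,92.279) (closed)

[3] `<polyline>` open polyline, #000000→engrave S346 F2821: (116.763,109.393) → (67.031,75.250) → (176.605,19.148) → (96.465,120.432)

; LightBurn 1.5.06
; GRBL device profile, absolute coords
G21
G90
G0 X34.814 Y86.645
M4 S857
G1 X137.366 Y116.225 F864
G1 X128.073 Y21.211
G1 X106.396 Y24.365
G1 X187.344 Y83.729
G1 X31.078 Y16.275
M5
G0 X69.198 Y92.279
M4 S346
G1 X84.566 Y92.279 F2821
G1 X84.566 Y61.831
G1 X69.198 Y61.831
G1 X69.198 Y92.279
M5
G0 X116.763 Y109.393
M4 S346
G1 X67.031 Y75.250 F2821
G1 X176.605 Y19.148
G1 X96.465 Y120.432
M5
G0 X0.000 Y0.000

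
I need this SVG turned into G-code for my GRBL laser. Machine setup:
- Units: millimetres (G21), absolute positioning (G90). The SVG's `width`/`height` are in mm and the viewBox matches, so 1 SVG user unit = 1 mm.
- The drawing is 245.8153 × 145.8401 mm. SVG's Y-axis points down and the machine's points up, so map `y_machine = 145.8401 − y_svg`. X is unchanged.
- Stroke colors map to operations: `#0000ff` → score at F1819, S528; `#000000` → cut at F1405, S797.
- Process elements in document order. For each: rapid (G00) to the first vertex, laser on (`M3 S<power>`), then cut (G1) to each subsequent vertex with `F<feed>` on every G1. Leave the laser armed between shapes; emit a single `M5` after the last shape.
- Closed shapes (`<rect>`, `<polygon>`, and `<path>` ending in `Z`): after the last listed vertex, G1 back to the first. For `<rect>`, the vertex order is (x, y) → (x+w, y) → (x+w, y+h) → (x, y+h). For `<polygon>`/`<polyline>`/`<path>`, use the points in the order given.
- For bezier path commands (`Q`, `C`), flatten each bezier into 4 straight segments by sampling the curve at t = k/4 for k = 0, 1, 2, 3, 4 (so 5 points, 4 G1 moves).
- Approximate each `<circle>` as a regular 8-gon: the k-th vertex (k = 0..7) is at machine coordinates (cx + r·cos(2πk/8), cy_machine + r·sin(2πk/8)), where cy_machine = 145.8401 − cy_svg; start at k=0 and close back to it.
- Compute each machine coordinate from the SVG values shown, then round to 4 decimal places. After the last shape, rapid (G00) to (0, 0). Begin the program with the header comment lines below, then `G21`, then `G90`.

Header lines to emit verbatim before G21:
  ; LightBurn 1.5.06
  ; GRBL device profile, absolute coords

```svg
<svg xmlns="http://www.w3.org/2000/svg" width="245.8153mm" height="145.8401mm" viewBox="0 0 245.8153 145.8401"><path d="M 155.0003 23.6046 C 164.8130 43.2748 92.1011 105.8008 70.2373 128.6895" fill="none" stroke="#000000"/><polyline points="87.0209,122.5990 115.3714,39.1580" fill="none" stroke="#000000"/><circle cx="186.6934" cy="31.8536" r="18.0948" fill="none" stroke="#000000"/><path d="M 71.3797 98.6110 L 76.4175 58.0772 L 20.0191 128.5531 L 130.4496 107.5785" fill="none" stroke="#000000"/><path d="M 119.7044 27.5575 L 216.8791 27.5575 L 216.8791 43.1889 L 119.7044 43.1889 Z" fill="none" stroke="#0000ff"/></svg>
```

; LightBurn 1.5.06
; GRBL device profile, absolute coords
G21
G90
G00 X155.0003 Y122.2355
M3 S797
G1 X148.9704 Y100.7363 F1405
G1 X124.4975 Y70.9000 F1405
G1 X94.0852 Y40.4602 F1405
G1 X70.2373 Y17.1506 F1405
G00 X87.0209 Y23.2411
M3 S797
G1 X115.3714 Y106.6821 F1405
G00 X204.7882 Y113.9865
M3 S797
G1 X199.4884 Y126.7815 F1405
G1 X186.6934 Y132.0813 F1405
G1 X173.8984 Y126.7815 F1405
G1 X168.5986 Y113.9865 F1405
G1 X173.8984 Y101.1915 F1405
G1 X186.6934 Y95.8917 F1405
G1 X199.4884 Y101.1915 F1405
G1 X204.7882 Y113.9865 F1405
G00 X71.3797 Y47.2291
M3 S797
G1 X76.4175 Y87.7629 F1405
G1 X20.0191 Y17.2870 F1405
G1 X130.4496 Y38.2616 F1405
G00 X119.7044 Y118.2826
M3 S528
G1 X216.8791 Y118.2826 F1819
G1 X216.8791 Y102.6512 F1819
G1 X119.7044 Y102.6512 F1819
G1 X119.7044 Y118.2826 F1819
M5
G00 X0.0000 Y0.0000

Since the viewBox matches the mm dimensions, user units are millimetres directly. The only transform is the Y-flip y_m = 145.8401 − y_svg.

Shape 1 is a cubic bezier drawn with `<path>`. Its stroke #000000 means cut at S797, F1405. After flipping Y the toolpath is (155.0003,122.2355) → (148.9704,100.7363) → (124.4975,70.9000) → (94.0852,40.4602) → (70.2373,17.1506).

Shape 2 is a line segment drawn with `<polyline>`. Its stroke #000000 means cut at S797, F1405. After flipping Y the toolpath is (87.0209,23.2411) → (115.3714,106.6821).

Shape 3 is a circle drawn with `<circle>`. Its stroke #000000 means cut at S797, F1405. After flipping Y the toolpath is (204.7882,113.9865) → (199.4884,126.7815) → (186.6934,132.0813) → (173.8984,126.7815) → (168.5986,113.9865) → (173.8984,101.1915) → (186.6934,95.8917) → (199.4884,101.1915) → (204.7882,113.9865), returning to the start.

Shape 4 is a open polyline drawn with `<path>`. Its stroke #000000 means cut at S797, F1405. After flipping Y the toolpath is (71.3797,47.2291) → (76.4175,87.7629) → (20.0191,17.2870) → (130.4496,38.2616).

Shape 5 is a rectangle drawn with `<path>`. Its stroke #0000ff means score at S528, F1819. After flipping Y the toolpath is (119.7044,118.2826) → (216.8791,118.2826) → (216.8791,102.6512) → (119.7044,102.6512) → (119.7044,118.2826), returning to the start.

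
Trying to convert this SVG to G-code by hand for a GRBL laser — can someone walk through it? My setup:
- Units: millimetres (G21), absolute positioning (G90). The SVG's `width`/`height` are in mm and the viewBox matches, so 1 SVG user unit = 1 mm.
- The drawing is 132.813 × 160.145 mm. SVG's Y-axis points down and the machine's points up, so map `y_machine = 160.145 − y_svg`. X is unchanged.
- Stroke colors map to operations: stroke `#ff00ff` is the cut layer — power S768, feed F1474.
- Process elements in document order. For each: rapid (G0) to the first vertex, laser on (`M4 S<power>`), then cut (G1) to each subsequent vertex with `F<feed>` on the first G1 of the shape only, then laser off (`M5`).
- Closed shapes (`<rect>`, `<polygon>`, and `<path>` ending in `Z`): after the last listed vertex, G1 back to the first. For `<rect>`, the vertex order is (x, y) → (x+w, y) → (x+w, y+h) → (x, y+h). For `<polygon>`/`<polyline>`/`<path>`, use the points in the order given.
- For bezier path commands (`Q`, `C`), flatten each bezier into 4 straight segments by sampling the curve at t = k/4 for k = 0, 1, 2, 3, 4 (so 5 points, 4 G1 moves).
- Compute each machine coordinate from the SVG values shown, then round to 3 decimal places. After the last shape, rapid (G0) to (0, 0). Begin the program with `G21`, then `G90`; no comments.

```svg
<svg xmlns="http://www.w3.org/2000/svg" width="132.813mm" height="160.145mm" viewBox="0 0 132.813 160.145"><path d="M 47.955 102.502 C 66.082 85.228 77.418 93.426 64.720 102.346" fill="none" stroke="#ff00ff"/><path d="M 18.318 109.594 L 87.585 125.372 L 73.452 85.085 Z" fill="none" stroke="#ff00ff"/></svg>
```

viewBox `0 0 132.813 160.145` with mm width/height → 1 unit = 1 mm. Flip: y_m = 160.145 − y_svg.

**Shape 1** — `<path>` cubic bezier, stroke `#ff00ff` → cut (S768, F1474). Control points (SVG): P0=(47.955,102.502), P1=(66.082,85.228), P2=(77.418,93.426), P3=(64.720,102.346); sampled at t=k/4. Machine vertices: (47.955,57.643) → (60.008,66.209) → (67.897,67.544) → (70.007,63.967) → (64.720,57.799). Open path.

**Shape 2** — `<path>` closed polygon, stroke `#ff00ff` → cut (S768, F1474). Machine vertices: (18.318,50.551) → (87.585,34.773) → (73.452,75.060) → (18.318,50.551). Closed: final G1 returns to the first vertex.

G21
G90
G0 X47.955 Y57.643
M4 S768
G1 X60.008 Y66.209 F1474
G1 X67.897 Y67.544
G1 X70.007 Y63.967
G1 X64.720 Y57.799
M5
G0 X18.318 Y50.551
M4 S768
G1 X87.585 Y34.773 F1474
G1 X73.452 Y75.060
G1 X18.318 Y50.551
M5
G0 X0.000 Y0.000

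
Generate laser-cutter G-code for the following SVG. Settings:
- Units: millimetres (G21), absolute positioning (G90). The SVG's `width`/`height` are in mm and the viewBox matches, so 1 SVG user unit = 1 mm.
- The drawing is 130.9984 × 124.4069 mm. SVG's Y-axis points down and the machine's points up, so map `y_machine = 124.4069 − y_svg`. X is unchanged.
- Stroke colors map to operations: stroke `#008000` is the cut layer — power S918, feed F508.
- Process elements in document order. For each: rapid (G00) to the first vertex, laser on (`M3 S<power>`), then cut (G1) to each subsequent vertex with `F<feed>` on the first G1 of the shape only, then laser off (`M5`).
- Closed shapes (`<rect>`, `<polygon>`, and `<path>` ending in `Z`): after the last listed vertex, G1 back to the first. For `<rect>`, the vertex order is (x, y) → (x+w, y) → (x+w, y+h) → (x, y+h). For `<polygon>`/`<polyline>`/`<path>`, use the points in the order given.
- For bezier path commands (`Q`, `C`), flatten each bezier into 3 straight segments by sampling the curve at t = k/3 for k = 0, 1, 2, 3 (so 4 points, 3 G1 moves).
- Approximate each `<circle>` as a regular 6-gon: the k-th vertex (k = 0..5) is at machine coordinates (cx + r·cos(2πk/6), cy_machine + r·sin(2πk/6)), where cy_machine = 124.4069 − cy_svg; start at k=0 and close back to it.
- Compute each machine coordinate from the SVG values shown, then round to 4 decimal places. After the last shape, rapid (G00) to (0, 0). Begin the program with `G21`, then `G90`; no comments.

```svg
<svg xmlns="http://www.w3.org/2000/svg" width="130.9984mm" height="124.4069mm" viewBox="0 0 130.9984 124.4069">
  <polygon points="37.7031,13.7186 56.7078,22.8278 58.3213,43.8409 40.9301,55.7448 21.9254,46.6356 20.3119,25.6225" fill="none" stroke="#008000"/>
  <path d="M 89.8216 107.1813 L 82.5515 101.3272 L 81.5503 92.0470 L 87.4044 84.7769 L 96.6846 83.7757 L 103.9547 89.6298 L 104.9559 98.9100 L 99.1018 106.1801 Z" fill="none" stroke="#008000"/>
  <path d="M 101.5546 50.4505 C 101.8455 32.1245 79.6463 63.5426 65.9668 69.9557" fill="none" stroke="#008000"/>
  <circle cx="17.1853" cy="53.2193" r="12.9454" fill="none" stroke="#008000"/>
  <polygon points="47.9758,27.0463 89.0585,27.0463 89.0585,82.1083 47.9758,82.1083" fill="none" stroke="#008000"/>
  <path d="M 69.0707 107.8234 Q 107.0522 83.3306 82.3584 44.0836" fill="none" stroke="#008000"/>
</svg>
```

G21
G90
G00 X37.7031 Y110.6883
M3 S918
G1 X56.7078 Y101.5791 F508
G1 X58.3213 Y80.5660
G1 X40.9301 Y68.6621
G1 X21.9254 Y77.7713
G1 X20.3119 Y98.7844
G1 X37.7031 Y110.6883
M5
G00 X89.8216 Y17.2256
M3 S918
G1 X82.5515 Y23.0797 F508
G1 X81.5503 Y32.3599
G1 X87.4044 Y39.6300
G1 X96.6846 Y40.6312
G1 X103.9547 Y34.7771
G1 X104.9559 Y25.4969
G1 X99.1018 Y18.2268
G1 X89.8216 Y17.2256
M5
G00 X101.5546 Y73.9564
M3 S918
G1 X95.4973 Y78.4695 F508
G1 X81.3377 Y66.4308
G1 X65.9668 Y54.4512
M5
G00 X30.1307 Y71.1876
M3 S918
G1 X23.6580 Y82.3986 F508
G1 X10.7126 Y82.3986
G1 X4.2399 Y71.1876
G1 X10.7126 Y59.9766
G1 X23.6580 Y59.9766
G1 X30.1307 Y71.1876
M5
G00 X47.9758 Y97.3606
M3 S918
G1 X89.0585 Y97.3606 F508
G1 X89.0585 Y42.2986
G1 X47.9758 Y42.2986
G1 X47.9758 Y97.3606
M5
G00 X69.0707 Y16.5835
M3 S918
G1 X87.4278 Y34.5514 F508
G1 X91.8570 Y55.7980
G1 X82.3584 Y80.3233
M5
G00 X0.0000 Y0.0000

1 u = 1 mm; y_m = 124.4069 − y.

[1] `<polygon>` regular polygon, #008000→cut S918 F508: (37.7031,110.6883) → (56.7078,101.5791) → (58.3213,80.5660) → (40.9301,68.6621) → (21.9254,77.7713) → (20.3119,98.7844) → (37.7031,110.6883) (closed)

[2] `<path>` regular polygon, #008000→cut S918 F508: (89.8216,17.2256) → (82.5515,23.0797) → (81.5503,32.3599) → (87.4044,39.6300) → (96.6846,40.6312) → (103.9547,34.7771) → (104.9559,25.4969) → (99.1018,18.2268) → (89.8216,17.2256) (closed)

[3] `<path>` cubic bezier, #008000→cut S918 F508: (101.5546,73.9564) → (95.4973,78.4695) → (81.3377,66.4308) → (65.9668,54.4512)

[4] `<circle>` circle, #008000→cut S918 F508: (30.1307,71.1876) → (23.6580,82.3986) → (10.7126,82.3986) → (4.2399,71.1876) → (10.7126,59.9766) → (23.6580,59.9766) → (30.1307,71.1876) (closed)

[5] `<polygon>` rectangle, #008000→cut S918 F508: (47.9758,97.3606) → (89.0585,97.3606) → (89.0585,42.2986) → (47.9758,42.2986) → (47.9758,97.3606) (closed)

[6] `<path>` quadratic bezier, #008000→cut S918 F508: (69.0707,16.5835) → (87.4278,34.5514) → (91.8570,55.7980) → (82.3584,80.3233)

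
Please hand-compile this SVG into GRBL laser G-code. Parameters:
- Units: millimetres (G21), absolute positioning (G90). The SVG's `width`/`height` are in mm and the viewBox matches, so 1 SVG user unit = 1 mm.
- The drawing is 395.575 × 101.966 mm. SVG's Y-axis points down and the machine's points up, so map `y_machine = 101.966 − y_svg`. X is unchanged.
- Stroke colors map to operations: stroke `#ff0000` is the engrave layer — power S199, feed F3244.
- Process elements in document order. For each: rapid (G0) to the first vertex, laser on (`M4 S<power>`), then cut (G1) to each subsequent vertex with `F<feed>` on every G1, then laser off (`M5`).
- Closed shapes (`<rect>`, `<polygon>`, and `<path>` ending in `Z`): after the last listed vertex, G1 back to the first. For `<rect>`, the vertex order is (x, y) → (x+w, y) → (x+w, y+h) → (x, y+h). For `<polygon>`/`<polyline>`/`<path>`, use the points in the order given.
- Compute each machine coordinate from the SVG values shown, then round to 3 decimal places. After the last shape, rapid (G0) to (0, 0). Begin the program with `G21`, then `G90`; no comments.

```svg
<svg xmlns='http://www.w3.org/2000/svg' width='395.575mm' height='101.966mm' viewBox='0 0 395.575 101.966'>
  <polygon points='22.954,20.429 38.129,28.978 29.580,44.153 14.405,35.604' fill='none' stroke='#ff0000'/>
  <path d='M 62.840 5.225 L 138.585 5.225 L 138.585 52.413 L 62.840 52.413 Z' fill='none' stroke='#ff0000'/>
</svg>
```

Since the viewBox matches the mm dimensions, user units are millimetres directly. The only transform is the Y-flip y_m = 101.966 − y_svg.

Shape 1 is a regular polygon drawn with `<polygon>`. Its stroke #ff0000 means engrave at S199, F3244. After flipping Y the toolpath is (22.954,81.537) → (38.129,72.988) → (29.580,57.813) → (14.405,66.362) → (22.954,81.537), returning to the start.

Shape 2 is a rectangle drawn with `<path>`. Its stroke #ff0000 means engrave at S199, F3244. After flipping Y the toolpath is (62.840,96.741) → (138.585,96.741) → (138.585,49.553) → (62.840,49.553) → (62.840,96.741), returning to the start.

G21
G90
G0 X22.954 Y81.537
M4 S199
G1 X38.129 Y72.988 F3244
G1 X29.580 Y57.813 F3244
G1 X14.405 Y66.362 F3244
G1 X22.954 Y81.537 F3244
M5
G0 X62.840 Y96.741
M4 S199
G1 X138.585 Y96.741 F3244
G1 X138.585 Y49.553 F3244
G1 X62.840 Y49.553 F3244
G1 X62.840 Y96.741 F3244
M5
G0 X0.000 Y0.000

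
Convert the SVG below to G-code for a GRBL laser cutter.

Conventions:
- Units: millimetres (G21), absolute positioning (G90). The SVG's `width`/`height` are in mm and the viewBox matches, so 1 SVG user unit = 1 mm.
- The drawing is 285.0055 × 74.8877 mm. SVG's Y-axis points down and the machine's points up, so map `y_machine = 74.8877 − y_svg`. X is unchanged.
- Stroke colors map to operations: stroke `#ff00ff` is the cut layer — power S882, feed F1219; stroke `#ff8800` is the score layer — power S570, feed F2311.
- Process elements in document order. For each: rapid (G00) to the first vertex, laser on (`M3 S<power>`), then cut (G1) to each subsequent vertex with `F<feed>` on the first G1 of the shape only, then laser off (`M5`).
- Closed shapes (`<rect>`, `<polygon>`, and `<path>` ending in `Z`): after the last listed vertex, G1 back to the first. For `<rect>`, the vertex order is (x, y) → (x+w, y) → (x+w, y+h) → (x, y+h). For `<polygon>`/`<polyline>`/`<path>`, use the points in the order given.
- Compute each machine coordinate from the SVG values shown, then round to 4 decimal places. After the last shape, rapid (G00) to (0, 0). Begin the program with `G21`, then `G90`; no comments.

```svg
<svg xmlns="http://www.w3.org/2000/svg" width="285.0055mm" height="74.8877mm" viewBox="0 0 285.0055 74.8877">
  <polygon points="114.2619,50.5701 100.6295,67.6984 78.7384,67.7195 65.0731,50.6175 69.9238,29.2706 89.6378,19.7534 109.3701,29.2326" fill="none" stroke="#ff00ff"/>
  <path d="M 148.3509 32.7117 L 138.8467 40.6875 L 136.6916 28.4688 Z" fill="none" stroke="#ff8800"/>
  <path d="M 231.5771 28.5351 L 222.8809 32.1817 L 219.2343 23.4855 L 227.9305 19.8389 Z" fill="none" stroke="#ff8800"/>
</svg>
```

Since the viewBox matches the mm dimensions, user units are millimetres directly. The only transform is the Y-flip y_m = 74.8877 − y_svg.

Shape 1 is a regular polygon drawn with `<polygon>`. Its stroke #ff00ff means cut at S882, F1219. After flipping Y the toolpath is (114.2619,24.3176) → (100.6295,7.1893) → (78.7384,7.1682) → (65.0731,24.2702) → (69.9238,45.6171) → (89.6378,55.1343) → (109.3701,45.6551) → (114.2619,24.3176), returning to the start.

Shape 2 is a regular polygon drawn with `<path>`. Its stroke #ff8800 means score at S570, F2311. After flipping Y the toolpath is (148.3509,42.1760) → (138.8467,34.2002) → (136.6916,46.4189) → (148.3509,42.1760), returning to the start.

Shape 3 is a regular polygon drawn with `<path>`. Its stroke #ff8800 means score at S570, F2311. After flipping Y the toolpath is (231.5771,46.3526) → (222.8809,42.7060) → (219.2343,51.4022) → (227.9305,55.0488) → (231.5771,46.3526), returning to the start.

G21
G90
G00 X114.2619 Y24.3176
M3 S882
G1 X100.6295 Y7.1893 F1219
G1 X78.7384 Y7.1682
G1 X65.0731 Y24.2702
G1 X69.9238 Y45.6171
G1 X89.6378 Y55.1343
G1 X109.3701 Y45.6551
G1 X114.2619 Y24.3176
M5
G00 X148.3509 Y42.1760
M3 S570
G1 X138.8467 Y34.2002 F2311
G1 X136.6916 Y46.4189
G1 X148.3509 Y42.1760
M5
G00 X231.5771 Y46.3526
M3 S570
G1 X222.8809 Y42.7060 F2311
G1 X219.2343 Y51.4022
G1 X227.9305 Y55.0488
G1 X231.5771 Y46.3526
M5
G00 X0.0000 Y0.0000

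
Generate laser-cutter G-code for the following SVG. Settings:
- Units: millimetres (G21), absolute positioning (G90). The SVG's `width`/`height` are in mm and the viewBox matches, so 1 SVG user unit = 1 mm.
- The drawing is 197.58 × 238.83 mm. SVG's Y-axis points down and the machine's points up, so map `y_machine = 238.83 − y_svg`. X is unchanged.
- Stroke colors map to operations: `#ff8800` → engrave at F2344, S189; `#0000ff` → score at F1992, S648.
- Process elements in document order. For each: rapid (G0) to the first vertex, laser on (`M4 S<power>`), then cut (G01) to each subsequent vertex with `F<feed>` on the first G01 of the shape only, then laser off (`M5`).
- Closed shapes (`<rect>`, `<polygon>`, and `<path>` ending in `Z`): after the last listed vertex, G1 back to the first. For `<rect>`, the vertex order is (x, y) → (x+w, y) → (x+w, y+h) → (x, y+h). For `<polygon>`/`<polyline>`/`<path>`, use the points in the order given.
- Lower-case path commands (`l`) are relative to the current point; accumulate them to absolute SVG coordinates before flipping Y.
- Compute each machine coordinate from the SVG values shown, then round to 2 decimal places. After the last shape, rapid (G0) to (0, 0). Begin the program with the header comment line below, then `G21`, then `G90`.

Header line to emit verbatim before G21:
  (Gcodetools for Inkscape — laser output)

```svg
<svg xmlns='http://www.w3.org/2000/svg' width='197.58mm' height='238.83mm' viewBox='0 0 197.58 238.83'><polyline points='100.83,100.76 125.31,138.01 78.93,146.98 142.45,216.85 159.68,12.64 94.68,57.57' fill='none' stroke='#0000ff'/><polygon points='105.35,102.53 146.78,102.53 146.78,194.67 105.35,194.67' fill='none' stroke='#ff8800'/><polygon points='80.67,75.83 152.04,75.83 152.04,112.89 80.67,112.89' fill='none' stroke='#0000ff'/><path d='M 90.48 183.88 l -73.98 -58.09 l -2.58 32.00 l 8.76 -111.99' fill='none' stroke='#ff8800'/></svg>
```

viewBox `0 0 197.58 238.83` with mm width/height → 1 unit = 1 mm. Flip: y_m = 238.83 − y_svg.

**Shape 1** — `<polyline>` open polyline, stroke `#0000ff` → score (S648, F1992). Machine vertices: (100.83,138.07) → (125.31,100.82) → (78.93,91.85) → (142.45,21.98) → (159.68,226.19) → (94.68,181.26). Open path.

**Shape 2** — `<polygon>` rectangle, stroke `#ff8800` → engrave (S189, F2344). Machine vertices: (105.35,136.30) → (146.78,136.30) → (146.78,44.16) → (105.35,44.16) → (105.35,136.30). Closed: final G1 returns to the first vertex.

**Shape 3** — `<polygon>` rectangle, stroke `#0000ff` → score (S648, F1992). Machine vertices: (80.67,163.00) → (152.04,163.00) → (152.04,125.94) → (80.67,125.94) → (80.67,163.00). Closed: final G1 returns to the first vertex.

**Shape 4** — `<path>` open polyline, stroke `#ff8800` → engrave (S189, F2344). Machine vertices: (90.48,54.95) → (16.50,113.04) → (13.92,81.04) → (22.68,193.03). Open path.

(Gcodetools for Inkscape — laser output)
G21
G90
G0 X100.83 Y138.07
M4 S648
G01 X125.31 Y100.82 F1992
G01 X78.93 Y91.85
G01 X142.45 Y21.98
G01 X159.68 Y226.19
G01 X94.68 Y181.26
M5
G0 X105.35 Y136.30
M4 S189
G01 X146.78 Y136.30 F2344
G01 X146.78 Y44.16
G01 X105.35 Y44.16
G01 X105.35 Y136.30
M5
G0 X80.67 Y163.00
M4 S648
G01 X152.04 Y163.00 F1992
G01 X152.04 Y125.94
G01 X80.67 Y125.94
G01 X80.67 Y163.00
M5
G0 X90.48 Y54.95
M4 S189
G01 X16.50 Y113.04 F2344
G01 X13.92 Y81.04
G01 X22.68 Y193.03
M5
G0 X0.00 Y0.00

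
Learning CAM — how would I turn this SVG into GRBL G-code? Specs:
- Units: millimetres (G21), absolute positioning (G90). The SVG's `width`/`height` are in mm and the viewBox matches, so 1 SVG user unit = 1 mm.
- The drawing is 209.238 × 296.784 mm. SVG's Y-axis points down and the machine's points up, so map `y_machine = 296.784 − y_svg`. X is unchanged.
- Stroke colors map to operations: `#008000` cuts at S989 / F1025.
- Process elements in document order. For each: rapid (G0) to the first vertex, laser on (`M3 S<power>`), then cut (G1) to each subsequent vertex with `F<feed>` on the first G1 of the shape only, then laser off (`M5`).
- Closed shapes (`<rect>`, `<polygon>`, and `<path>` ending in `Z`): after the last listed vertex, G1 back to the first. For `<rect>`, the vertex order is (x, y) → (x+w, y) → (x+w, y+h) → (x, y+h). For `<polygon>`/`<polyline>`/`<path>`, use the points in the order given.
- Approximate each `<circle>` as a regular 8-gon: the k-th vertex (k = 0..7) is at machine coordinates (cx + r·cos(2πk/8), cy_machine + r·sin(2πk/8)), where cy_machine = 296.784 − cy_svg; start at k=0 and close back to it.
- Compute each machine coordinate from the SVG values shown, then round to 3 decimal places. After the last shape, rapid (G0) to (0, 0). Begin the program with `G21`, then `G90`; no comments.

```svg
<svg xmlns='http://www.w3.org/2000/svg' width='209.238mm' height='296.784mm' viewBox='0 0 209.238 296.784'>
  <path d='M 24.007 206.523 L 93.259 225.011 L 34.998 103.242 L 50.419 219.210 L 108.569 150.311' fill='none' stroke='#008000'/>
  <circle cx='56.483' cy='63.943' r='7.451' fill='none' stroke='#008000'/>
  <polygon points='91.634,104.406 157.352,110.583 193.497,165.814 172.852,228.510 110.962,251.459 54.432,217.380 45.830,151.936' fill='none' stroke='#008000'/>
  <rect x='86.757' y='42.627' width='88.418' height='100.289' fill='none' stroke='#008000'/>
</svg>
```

G21
G90
G0 X24.007 Y90.261
M3 S989
G1 X93.259 Y71.773 F1025
G1 X34.998 Y193.542
G1 X50.419 Y77.574
G1 X108.569 Y146.473
M5
G0 X63.934 Y232.841
M3 S989
G1 X61.752 Y238.110 F1025
G1 X56.483 Y240.292
G1 X51.214 Y238.110
G1 X49.032 Y232.841
G1 X51.214 Y227.572
G1 X56.483 Y225.390
G1 X61.752 Y227.572
G1 X63.934 Y232.841
M5
G0 X91.634 Y192.378
M3 S989
G1 X157.352 Y186.201 F1025
G1 X193.497 Y130.970
G1 X172.852 Y68.274
G1 X110.962 Y45.325
G1 X54.432 Y79.404
G1 X45.830 Y144.848
G1 X91.634 Y192.378
M5
G0 X86.757 Y254.157
M3 S989
G1 X175.175 Y254.157 F1025
G1 X175.175 Y153.868
G1 X86.757 Y153.868
G1 X86.757 Y254.157
M5
G0 X0.000 Y0.000

1 u = 1 mm; y_m = 296.784 − y.

[1] `<path>` open polyline, #008000→cut S989 F1025: (24.007,90.261) → (93.259,71.773) → (34.998,193.542) → (50.419,77.574) → (108.569,146.473)

[2] `<circle>` circle, #008000→cut S989 F1025: (63.934,232.841) → (61.752,238.110) → (56.483,240.292) → (51.214,238.110) → (49.032,232.841) → (51.214,227.572) → (56.483,225.390) → (61.752,227.572) → (63.934,232.841) (closed)

[3] `<polygon>` regular polygon, #008000→cut S989 F1025: (91.634,192.378) → (157.352,186.201) → (193.497,130.970) → (172.852,68.274) → (110.962,45.325) → (54.432,79.404) → (45.830,144.848) → (91.634,192.378) (closed)

[4] `<rect>` rectangle, #008000→cut S989 F1025: (86.757,254.157) → (175.175,254.157) → (175.175,153.868) → (86.757,153.868) → (86.757,254.157) (closed)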